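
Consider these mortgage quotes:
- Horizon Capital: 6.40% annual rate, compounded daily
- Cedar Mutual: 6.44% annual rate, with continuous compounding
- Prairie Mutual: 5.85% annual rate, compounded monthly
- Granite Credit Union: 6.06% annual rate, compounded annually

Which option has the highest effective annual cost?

Horizon Capital: (1 + 0.0640/365)^365 − 1 = 6.609%
Cedar Mutual: e^0.0644 − 1 = 6.652%
Prairie Mutual: (1 + 0.0585/12)^12 − 1 = 6.009%
Granite Credit Union: compounded annually, EAR = 6.060%
The highest effective annual rate is Cedar Mutual at 6.652%.

Cedar Mutual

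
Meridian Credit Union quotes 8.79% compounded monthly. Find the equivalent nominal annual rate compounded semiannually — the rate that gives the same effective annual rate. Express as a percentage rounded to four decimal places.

8.9525%

EAR = (1 + 0.0879/12)^12 − 1 = 0.091529.
Solve (1 + r/2)^2 = 1.091529: r/2 = 1.091529^(1/2) − 1 = 0.044763, so r = 0.089525 = 8.9525%.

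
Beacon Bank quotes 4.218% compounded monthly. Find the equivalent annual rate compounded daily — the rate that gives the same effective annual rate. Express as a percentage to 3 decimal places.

EAR = (1 + 0.04218/12)^12 − 1 = 0.043005.
Solve (1 + r/365)^365 = 1.043005: r/365 = 1.043005^(1/365) − 1 = 0.000115, so r = 0.042108 = 4.211%.

4.211%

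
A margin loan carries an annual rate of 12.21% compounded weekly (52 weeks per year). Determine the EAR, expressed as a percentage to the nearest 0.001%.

12.971%

EAR = (1 + 0.1221/52)^52 − 1.
= (1 + 0.002348)^52 − 1 = 1.129705 − 1 = 12.971%.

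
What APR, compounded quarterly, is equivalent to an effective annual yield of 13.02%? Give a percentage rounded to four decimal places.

12.4286%

(1 + r/4)^4 − 1 = 0.1302, so 1 + r/4 = 1.1302^(1/4).
r/4 = 0.031072, so r = 0.124286 = 12.4286%.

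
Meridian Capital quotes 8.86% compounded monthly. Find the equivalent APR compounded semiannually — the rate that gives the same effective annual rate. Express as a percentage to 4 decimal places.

EAR = (1 + 0.0886/12)^12 − 1 = 0.092288.
Solve (1 + r/2)^2 = 1.092288: r/2 = 1.092288^(1/2) − 1 = 0.045126, so r = 0.090252 = 9.0252%.

9.0252%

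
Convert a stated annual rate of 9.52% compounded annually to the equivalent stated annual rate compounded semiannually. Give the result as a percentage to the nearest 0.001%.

9.304%

Compounded annually, EAR = nominal = 0.095200.
Solve (1 + r/2)^2 = 1.095200: r/2 = 1.095200^(1/2) − 1 = 0.046518, so r = 0.093036 = 9.304%.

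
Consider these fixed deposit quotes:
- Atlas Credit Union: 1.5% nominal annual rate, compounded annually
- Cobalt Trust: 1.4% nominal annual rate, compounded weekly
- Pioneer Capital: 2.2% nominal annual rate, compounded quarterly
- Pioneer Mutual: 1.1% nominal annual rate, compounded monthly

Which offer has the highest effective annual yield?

Atlas Credit Union: compounded annually, EAR = 1.500%
Cobalt Trust: (1 + 0.014/52)^52 − 1 = 1.410%
Pioneer Capital: (1 + 0.022/4)^4 − 1 = 2.218%
Pioneer Mutual: (1 + 0.011/12)^12 − 1 = 1.106%
The highest effective annual rate is Pioneer Capital at 2.218%.

Pioneer Capital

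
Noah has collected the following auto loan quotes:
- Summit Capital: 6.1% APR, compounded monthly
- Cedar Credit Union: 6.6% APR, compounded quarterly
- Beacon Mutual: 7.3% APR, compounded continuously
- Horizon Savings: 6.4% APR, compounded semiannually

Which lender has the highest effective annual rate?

Beacon Mutual

Summit Capital: (1 + 0.061/12)^12 − 1 = 6.273%
Cedar Credit Union: (1 + 0.066/4)^4 − 1 = 6.765%
Beacon Mutual: e^0.073 − 1 = 7.573%
Horizon Savings: (1 + 0.064/2)^2 − 1 = 6.502%
The highest effective annual rate is Beacon Mutual at 7.573%.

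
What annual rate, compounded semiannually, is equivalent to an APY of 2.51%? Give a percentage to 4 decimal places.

(1 + r/2)^2 − 1 = 0.0251, so 1 + r/2 = 1.0251^(1/2).
r/2 = 0.012472, so r = 0.024944 = 2.4944%.

2.4944%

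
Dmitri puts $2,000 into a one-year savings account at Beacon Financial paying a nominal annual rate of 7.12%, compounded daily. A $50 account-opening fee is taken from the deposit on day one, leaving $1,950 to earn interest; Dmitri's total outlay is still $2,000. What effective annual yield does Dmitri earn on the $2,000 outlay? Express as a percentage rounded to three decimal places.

4.694%

Value after one year: 1,950 × (1 + 0.0712/365)^365 = 1,950 × 1.073789 = $2,093.89.
Effective yield on the $2,000 outlay: 2,093.89 / 2,000 − 1 = 0.046944 = 4.694%.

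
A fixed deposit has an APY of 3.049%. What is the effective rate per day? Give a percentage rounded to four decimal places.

0.0082%

The per-day rate i satisfies (1 + i)^365 = 1 + 0.03049.
i = 1.03049^(1/365) − 1 = 0.0000823 = 0.0082%.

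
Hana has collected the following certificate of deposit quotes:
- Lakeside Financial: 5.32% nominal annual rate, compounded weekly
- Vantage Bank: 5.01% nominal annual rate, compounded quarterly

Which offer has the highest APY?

Lakeside Financial: (1 + 0.0532/52)^52 − 1 = 5.461%
Vantage Bank: (1 + 0.0501/4)^4 − 1 = 5.105%
The highest effective annual rate is Lakeside Financial at 5.461%.

Lakeside Financial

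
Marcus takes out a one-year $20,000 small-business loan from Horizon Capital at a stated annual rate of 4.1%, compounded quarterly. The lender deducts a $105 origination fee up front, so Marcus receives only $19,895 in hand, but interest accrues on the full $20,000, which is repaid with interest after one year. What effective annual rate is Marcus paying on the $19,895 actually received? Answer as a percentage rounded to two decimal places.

4.71%

Amount owed after one year: 20,000 × (1 + 0.041/4)^4 = 20,000 × 1.041635 = $20,832.69.
Effective rate on net proceeds: 20,832.69 / 19,895 − 1 = 0.047132 = 4.71%.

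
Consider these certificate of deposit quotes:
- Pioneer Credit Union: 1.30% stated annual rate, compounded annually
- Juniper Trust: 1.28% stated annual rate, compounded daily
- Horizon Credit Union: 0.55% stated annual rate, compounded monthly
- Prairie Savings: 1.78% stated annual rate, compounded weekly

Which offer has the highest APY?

Prairie Savings

Pioneer Credit Union: compounded annually, EAR = 1.300%
Juniper Trust: (1 + 0.0128/365)^365 − 1 = 1.288%
Horizon Credit Union: (1 + 0.0055/12)^12 − 1 = 0.551%
Prairie Savings: (1 + 0.0178/52)^52 − 1 = 1.796%
The highest effective annual rate is Prairie Savings at 1.796%.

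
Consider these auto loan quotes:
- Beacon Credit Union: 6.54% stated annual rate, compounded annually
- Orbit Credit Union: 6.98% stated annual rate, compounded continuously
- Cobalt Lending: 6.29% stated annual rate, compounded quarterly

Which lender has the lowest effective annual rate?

Beacon Credit Union: compounded annually, EAR = 6.540%
Orbit Credit Union: e^0.0698 − 1 = 7.229%
Cobalt Lending: (1 + 0.0629/4)^4 − 1 = 6.440%
The lowest effective annual rate is Cobalt Lending at 6.440%.

Cobalt Lending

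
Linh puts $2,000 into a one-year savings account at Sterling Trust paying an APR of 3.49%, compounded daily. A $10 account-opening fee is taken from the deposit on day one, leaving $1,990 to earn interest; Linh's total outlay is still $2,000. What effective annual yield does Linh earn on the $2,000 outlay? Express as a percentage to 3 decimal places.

Value after one year: 1,990 × (1 + 0.0349/365)^365 = 1,990 × 1.035514 = $2,060.67.
Effective yield on the $2,000 outlay: 2,060.67 / 2,000 − 1 = 0.030337 = 3.034%.

3.034%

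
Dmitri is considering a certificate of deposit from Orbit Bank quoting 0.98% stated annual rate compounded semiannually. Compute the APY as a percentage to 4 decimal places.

0.9824%

EAR = (1 + 0.0098/2)^2 − 1.
= (1 + 0.004900)^2 − 1 = 1.009824 − 1 = 0.9824%.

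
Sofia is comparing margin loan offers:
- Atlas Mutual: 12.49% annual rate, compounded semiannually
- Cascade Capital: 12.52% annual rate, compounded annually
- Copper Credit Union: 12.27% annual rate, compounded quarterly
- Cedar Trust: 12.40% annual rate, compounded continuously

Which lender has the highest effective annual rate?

Cedar Trust

Atlas Mutual: (1 + 0.1249/2)^2 − 1 = 12.880%
Cascade Capital: compounded annually, EAR = 12.520%
Copper Credit Union: (1 + 0.1227/4)^4 − 1 = 12.846%
Cedar Trust: e^0.1240 − 1 = 13.202%
The highest effective annual rate is Cedar Trust at 13.202%.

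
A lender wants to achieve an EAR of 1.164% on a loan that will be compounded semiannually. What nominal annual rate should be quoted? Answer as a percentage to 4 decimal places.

(1 + r/2)^2 − 1 = 0.01164, so 1 + r/2 = 1.01164^(1/2).
r/2 = 0.005803, so r = 0.011606 = 1.1606%.

1.1606%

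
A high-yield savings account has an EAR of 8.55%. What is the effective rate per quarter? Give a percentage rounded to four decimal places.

The per-quarter rate i satisfies (1 + i)^4 = 1 + 0.0855.
i = 1.0855^(1/4) − 1 = 0.0207220 = 2.0722%.

2.0722%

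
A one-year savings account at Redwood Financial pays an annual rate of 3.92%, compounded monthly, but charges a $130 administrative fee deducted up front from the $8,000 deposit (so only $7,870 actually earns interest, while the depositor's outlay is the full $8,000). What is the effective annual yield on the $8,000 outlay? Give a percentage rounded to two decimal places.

2.30%

Value after one year: 7,870 × (1 + 0.0392/12)^12 = 7,870 × 1.039912 = $8,184.11.
Effective yield on the $8,000 outlay: 8,184.11 / 8,000 − 1 = 0.023013 = 2.30%.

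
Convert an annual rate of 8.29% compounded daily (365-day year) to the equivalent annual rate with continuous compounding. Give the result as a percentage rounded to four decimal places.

8.2891%

EAR = (1 + 0.0829/365)^365 − 1 = 0.086423.
Equivalent continuous rate: r = ln(1 + 0.086423) = 0.082891 = 8.2891%.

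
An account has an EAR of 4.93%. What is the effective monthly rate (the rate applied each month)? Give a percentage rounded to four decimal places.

The per-month rate i satisfies (1 + i)^12 = 1 + 0.0493.
i = 1.0493^(1/12) − 1 = 0.0040183 = 0.4018%.

0.4018%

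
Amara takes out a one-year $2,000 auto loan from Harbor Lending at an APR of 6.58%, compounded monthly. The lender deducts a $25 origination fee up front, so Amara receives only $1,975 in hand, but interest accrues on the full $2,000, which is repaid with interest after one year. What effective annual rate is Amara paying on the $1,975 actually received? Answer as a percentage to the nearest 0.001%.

Amount owed after one year: 2,000 × (1 + 0.0658/12)^12 = 2,000 × 1.067821 = $2,135.64.
Effective rate on net proceeds: 2,135.64 / 1,975 − 1 = 0.081338 = 8.134%.

8.134%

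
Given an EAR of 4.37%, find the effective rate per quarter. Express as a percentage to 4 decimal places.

The per-quarter rate i satisfies (1 + i)^4 = 1 + 0.0437.
i = 1.0437^(1/4) − 1 = 0.0107504 = 1.0750%.

1.0750%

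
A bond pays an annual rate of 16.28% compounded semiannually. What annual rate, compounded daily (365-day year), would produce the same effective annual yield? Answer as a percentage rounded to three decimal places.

15.655%

EAR = (1 + 0.1628/2)^2 − 1 = 0.169426.
Solve (1 + r/365)^365 = 1.169426: r/365 = 1.169426^(1/365) − 1 = 0.000429, so r = 0.156547 = 15.655%.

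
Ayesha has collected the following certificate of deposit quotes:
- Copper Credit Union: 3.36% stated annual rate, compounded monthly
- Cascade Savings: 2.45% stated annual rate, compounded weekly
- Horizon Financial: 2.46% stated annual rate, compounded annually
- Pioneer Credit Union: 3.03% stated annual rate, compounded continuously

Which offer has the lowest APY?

Horizon Financial

Copper Credit Union: (1 + 0.0336/12)^12 − 1 = 3.412%
Cascade Savings: (1 + 0.0245/52)^52 − 1 = 2.480%
Horizon Financial: compounded annually, EAR = 2.460%
Pioneer Credit Union: e^0.0303 − 1 = 3.076%
The lowest effective annual rate is Horizon Financial at 2.460%.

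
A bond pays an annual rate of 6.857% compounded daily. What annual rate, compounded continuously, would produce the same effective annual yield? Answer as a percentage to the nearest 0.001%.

6.856%

EAR = (1 + 0.06857/365)^365 − 1 = 0.070969.
Equivalent continuous rate: r = ln(1 + 0.070969) = 0.068564 = 6.856%.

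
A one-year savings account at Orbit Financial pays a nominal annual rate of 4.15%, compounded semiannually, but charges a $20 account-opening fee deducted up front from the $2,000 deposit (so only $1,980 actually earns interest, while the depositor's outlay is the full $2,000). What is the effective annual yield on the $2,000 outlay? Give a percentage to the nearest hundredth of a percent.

3.15%

Value after one year: 1,980 × (1 + 0.0415/2)^2 = 1,980 × 1.041931 = $2,063.02.
Effective yield on the $2,000 outlay: 2,063.02 / 2,000 − 1 = 0.031511 = 3.15%.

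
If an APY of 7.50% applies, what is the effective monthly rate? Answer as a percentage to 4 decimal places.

0.6045%

The per-month rate i satisfies (1 + i)^12 = 1 + 0.0750.
i = 1.0750^(1/12) − 1 = 0.0060449 = 0.6045%.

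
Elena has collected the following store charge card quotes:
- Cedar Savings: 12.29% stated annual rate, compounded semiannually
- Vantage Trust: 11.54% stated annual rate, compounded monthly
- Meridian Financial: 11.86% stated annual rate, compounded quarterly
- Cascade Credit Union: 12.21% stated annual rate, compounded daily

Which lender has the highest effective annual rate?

Cascade Credit Union

Cedar Savings: (1 + 0.1229/2)^2 − 1 = 12.668%
Vantage Trust: (1 + 0.1154/12)^12 − 1 = 12.170%
Meridian Financial: (1 + 0.1186/4)^4 − 1 = 12.398%
Cascade Credit Union: (1 + 0.1221/365)^365 − 1 = 12.984%
The highest effective annual rate is Cascade Credit Union at 12.984%.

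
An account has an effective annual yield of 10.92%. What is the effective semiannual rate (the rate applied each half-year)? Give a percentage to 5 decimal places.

5.31856%

The per-half-year rate i satisfies (1 + i)^2 = 1 + 0.1092.
i = 1.1092^(1/2) − 1 = 0.0531856 = 5.31856%.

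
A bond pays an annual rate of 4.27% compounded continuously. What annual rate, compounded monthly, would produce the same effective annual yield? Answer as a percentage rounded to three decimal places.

4.278%

EAR under continuous compounding: e^0.0427 − 1 = 0.043625.
Solve (1 + r/12)^12 = 1.043625: r/12 = 1.043625^(1/12) − 1 = 0.003565, so r = 0.042776 = 4.278%.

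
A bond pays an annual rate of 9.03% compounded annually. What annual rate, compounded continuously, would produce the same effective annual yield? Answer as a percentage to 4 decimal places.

8.6453%

Compounded annually, EAR = nominal = 0.090300.
Equivalent continuous rate: r = ln(1 + 0.090300) = 0.086453 = 8.6453%.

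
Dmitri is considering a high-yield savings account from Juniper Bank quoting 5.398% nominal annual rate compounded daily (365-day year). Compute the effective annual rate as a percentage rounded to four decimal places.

EAR = (1 + 0.05398/365)^365 − 1.
= (1 + 0.000148)^365 − 1 = 1.055459 − 1 = 5.5459%.

5.5459%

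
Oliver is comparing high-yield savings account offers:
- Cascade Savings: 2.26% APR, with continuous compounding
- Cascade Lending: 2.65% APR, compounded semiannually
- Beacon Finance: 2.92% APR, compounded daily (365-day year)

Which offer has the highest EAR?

Beacon Finance

Cascade Savings: e^0.0226 − 1 = 2.286%
Cascade Lending: (1 + 0.0265/2)^2 − 1 = 2.668%
Beacon Finance: (1 + 0.0292/365)^365 − 1 = 2.963%
The highest effective annual rate is Beacon Finance at 2.963%.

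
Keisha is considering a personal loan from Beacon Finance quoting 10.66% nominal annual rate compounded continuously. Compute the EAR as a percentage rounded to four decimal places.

With continuous compounding, EAR = e^0.1066 − 1.
e^0.1066 = 1.112489, so EAR = 0.112489 = 11.2489%.

11.2489%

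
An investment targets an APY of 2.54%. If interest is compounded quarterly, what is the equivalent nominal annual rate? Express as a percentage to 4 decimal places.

(1 + r/4)^4 − 1 = 0.0254, so 1 + r/4 = 1.0254^(1/4).
r/4 = 0.006290, so r = 0.025162 = 2.5162%.

2.5162%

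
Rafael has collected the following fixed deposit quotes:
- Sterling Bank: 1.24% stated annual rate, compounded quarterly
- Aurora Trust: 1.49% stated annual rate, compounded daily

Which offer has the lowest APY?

Sterling Bank: (1 + 0.0124/4)^4 − 1 = 1.246%
Aurora Trust: (1 + 0.0149/365)^365 − 1 = 1.501%
The lowest effective annual rate is Sterling Bank at 1.246%.

Sterling Bank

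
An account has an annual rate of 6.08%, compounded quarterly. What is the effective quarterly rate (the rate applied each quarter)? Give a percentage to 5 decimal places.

With a nominal annual rate compounded quarterly, the periodic rate is the nominal rate divided by 4.
i = 0.0608 / 4 = 0.0152000 = 1.52000%.

1.52000%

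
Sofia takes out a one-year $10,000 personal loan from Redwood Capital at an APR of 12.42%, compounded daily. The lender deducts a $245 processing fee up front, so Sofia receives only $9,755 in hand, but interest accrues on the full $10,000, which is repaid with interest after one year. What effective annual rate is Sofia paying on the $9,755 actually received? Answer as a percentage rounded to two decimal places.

16.07%

Amount owed after one year: 10,000 × (1 + 0.1242/365)^365 = 10,000 × 1.132218 = $11,322.18.
Effective rate on net proceeds: 11,322.18 / 9,755 − 1 = 0.160654 = 16.07%.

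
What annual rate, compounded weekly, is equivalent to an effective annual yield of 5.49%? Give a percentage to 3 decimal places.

(1 + r/52)^52 − 1 = 0.0549, so 1 + r/52 = 1.0549^(1/52).
r/52 = 0.001028, so r = 0.053473 = 5.347%.

5.347%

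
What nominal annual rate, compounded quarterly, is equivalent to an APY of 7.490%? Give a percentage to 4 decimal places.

7.2884%

(1 + r/4)^4 − 1 = 0.07490, so 1 + r/4 = 1.07490^(1/4).
r/4 = 0.018221, so r = 0.072884 = 7.2884%.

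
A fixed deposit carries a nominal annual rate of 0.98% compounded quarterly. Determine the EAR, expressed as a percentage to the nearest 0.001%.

0.984%

EAR = (1 + 0.0098/4)^4 − 1.
= 1.009836 − 1 = 0.984%.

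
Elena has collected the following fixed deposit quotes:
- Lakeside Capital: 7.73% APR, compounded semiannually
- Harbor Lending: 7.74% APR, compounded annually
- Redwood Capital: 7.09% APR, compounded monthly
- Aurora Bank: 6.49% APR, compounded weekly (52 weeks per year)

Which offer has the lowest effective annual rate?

Lakeside Capital: (1 + 0.0773/2)^2 − 1 = 7.879%
Harbor Lending: compounded annually, EAR = 7.740%
Redwood Capital: (1 + 0.0709/12)^12 − 1 = 7.325%
Aurora Bank: (1 + 0.0649/52)^52 − 1 = 6.701%
The lowest effective annual rate is Aurora Bank at 6.701%.

Aurora Bank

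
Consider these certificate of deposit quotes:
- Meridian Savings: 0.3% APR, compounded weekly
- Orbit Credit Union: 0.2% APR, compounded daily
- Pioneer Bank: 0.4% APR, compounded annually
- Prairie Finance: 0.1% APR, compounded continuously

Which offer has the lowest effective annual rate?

Meridian Savings: (1 + 0.003/52)^52 − 1 = 0.300%
Orbit Credit Union: (1 + 0.002/365)^365 − 1 = 0.200%
Pioneer Bank: compounded annually, EAR = 0.400%
Prairie Finance: e^0.001 − 1 = 0.100%
The lowest effective annual rate is Prairie Finance at 0.100%.

Prairie Finance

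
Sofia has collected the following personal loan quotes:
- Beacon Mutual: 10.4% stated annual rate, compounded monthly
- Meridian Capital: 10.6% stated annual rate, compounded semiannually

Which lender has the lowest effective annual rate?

Beacon Mutual: (1 + 0.104/12)^12 − 1 = 10.910%
Meridian Capital: (1 + 0.106/2)^2 − 1 = 10.881%
The lowest effective annual rate is Meridian Capital at 10.881%.

Meridian Capital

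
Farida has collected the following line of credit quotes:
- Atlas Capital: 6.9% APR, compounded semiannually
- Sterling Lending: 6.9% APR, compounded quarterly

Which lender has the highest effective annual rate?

Atlas Capital: (1 + 0.069/2)^2 − 1 = 7.019%
Sterling Lending: (1 + 0.069/4)^4 − 1 = 7.081%
The highest effective annual rate is Sterling Lending at 7.081%.

Sterling Lending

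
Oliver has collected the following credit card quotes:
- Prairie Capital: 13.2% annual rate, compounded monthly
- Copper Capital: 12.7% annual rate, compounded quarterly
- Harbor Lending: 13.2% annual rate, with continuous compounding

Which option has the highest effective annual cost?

Harbor Lending

Prairie Capital: (1 + 0.132/12)^12 − 1 = 14.029%
Copper Capital: (1 + 0.127/4)^4 − 1 = 13.318%
Harbor Lending: e^0.132 − 1 = 14.111%
The highest effective annual rate is Harbor Lending at 14.111%.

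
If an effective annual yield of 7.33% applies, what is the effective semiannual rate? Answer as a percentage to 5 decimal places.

3.60019%

The per-half-year rate i satisfies (1 + i)^2 = 1 + 0.0733.
i = 1.0733^(1/2) − 1 = 0.0360019 = 3.60019%.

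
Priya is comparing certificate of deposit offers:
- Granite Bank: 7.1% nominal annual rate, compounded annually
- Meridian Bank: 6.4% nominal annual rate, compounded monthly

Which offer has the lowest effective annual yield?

Meridian Bank

Granite Bank: compounded annually, EAR = 7.100%
Meridian Bank: (1 + 0.064/12)^12 − 1 = 6.591%
The lowest effective annual rate is Meridian Bank at 6.591%.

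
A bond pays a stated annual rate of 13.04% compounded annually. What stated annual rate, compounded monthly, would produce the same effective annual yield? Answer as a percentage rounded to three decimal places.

12.320%

Compounded annually, EAR = nominal = 0.130400.
Solve (1 + r/12)^12 = 1.130400: r/12 = 1.130400^(1/12) − 1 = 0.010267, so r = 0.123200 = 12.320%.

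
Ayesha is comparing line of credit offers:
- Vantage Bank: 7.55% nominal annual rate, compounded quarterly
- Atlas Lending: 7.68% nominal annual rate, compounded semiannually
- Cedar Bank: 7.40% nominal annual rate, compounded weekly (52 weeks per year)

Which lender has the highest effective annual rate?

Vantage Bank: (1 + 0.0755/4)^4 − 1 = 7.766%
Atlas Lending: (1 + 0.0768/2)^2 − 1 = 7.827%
Cedar Bank: (1 + 0.0740/52)^52 − 1 = 7.675%
The highest effective annual rate is Atlas Lending at 7.827%.

Atlas Lending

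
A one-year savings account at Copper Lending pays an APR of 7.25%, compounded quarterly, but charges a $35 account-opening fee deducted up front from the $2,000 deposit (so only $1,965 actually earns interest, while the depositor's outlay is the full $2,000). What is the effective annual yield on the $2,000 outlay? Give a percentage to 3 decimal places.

Value after one year: 1,965 × (1 + 0.0725/4)^4 = 1,965 × 1.074495 = $2,111.38.
Effective yield on the $2,000 outlay: 2,111.38 / 2,000 − 1 = 0.055691 = 5.569%.

5.569%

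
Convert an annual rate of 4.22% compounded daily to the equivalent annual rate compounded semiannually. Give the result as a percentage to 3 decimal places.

EAR = (1 + 0.0422/365)^365 − 1 = 0.043101.
Solve (1 + r/2)^2 = 1.043101: r/2 = 1.043101^(1/2) − 1 = 0.021323, so r = 0.042646 = 4.265%.

4.265%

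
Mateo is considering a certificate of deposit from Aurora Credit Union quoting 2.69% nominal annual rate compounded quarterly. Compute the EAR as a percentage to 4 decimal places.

2.7173%

EAR = (1 + 0.0269/4)^4 − 1.
= 1.027173 − 1 = 2.7173%.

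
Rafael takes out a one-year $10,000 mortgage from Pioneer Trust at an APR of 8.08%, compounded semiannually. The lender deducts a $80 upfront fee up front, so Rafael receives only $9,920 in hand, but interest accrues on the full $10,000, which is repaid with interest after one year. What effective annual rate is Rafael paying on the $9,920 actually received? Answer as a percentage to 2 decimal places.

Amount owed after one year: 10,000 × (1 + 0.0808/2)^2 = 10,000 × 1.082432 = $10,824.32.
Effective rate on net proceeds: 10,824.32 / 9,920 − 1 = 0.091161 = 9.12%.

9.12%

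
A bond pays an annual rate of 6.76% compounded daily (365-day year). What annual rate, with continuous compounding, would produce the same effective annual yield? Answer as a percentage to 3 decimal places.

6.759%

EAR = (1 + 0.0676/365)^365 − 1 = 0.069931.
Equivalent continuous rate: r = ln(1 + 0.069931) = 0.067594 = 6.759%.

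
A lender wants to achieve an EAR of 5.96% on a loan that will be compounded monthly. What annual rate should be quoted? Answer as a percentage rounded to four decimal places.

(1 + r/12)^12 − 1 = 0.0596, so 1 + r/12 = 1.0596^(1/12).
r/12 = 0.004836, so r = 0.058031 = 5.8031%.

5.8031%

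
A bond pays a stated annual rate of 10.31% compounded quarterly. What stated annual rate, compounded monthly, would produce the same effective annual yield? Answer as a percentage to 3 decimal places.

EAR = (1 + 0.1031/4)^4 − 1 = 0.107155.
Solve (1 + r/12)^12 = 1.107155: r/12 = 1.107155^(1/12) − 1 = 0.008519, so r = 0.102227 = 10.223%.

10.223%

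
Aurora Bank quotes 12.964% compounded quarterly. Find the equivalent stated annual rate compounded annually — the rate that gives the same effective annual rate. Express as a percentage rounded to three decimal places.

13.608%

EAR = (1 + 0.12964/4)^4 − 1 = 0.136080.
Compounded annually, the equivalent nominal rate is the EAR itself: 13.608%.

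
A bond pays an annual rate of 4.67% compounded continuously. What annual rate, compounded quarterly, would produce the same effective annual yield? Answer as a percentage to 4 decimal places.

EAR under continuous compounding: e^0.0467 − 1 = 0.047808.
Solve (1 + r/4)^4 = 1.047808: r/4 = 1.047808^(1/4) − 1 = 0.011743, so r = 0.046974 = 4.6974%.

4.6974%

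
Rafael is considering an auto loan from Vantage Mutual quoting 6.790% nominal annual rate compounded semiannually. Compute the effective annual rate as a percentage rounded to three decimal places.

6.905%

EAR = (1 + 0.06790/2)^2 − 1.
= (1 + 0.033950)^2 − 1 = 1.069053 − 1 = 6.905%.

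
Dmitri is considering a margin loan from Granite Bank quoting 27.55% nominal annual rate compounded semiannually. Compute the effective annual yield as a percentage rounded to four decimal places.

29.4475%

EAR = (1 + 0.2755/2)^2 − 1.
= (1 + 0.137750)^2 − 1 = 1.294475 − 1 = 29.4475%.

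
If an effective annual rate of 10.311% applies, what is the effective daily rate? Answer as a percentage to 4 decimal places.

The per-day rate i satisfies (1 + i)^365 = 1 + 0.10311.
i = 1.10311^(1/365) − 1 = 0.0002689 = 0.0269%.

0.0269%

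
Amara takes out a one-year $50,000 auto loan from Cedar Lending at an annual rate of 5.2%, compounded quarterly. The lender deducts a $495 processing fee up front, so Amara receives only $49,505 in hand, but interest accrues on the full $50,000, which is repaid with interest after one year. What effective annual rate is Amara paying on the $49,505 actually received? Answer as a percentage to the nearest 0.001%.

6.355%

Amount owed after one year: 50,000 × (1 + 0.052/4)^4 = 50,000 × 1.053023 = $52,651.14.
Effective rate on net proceeds: 52,651.14 / 49,505 − 1 = 0.063552 = 6.355%.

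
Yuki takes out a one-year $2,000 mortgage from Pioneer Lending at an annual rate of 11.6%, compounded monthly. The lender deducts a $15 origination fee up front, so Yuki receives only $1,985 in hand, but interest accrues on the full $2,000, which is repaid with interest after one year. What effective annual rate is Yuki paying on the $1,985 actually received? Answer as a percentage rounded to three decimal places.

Amount owed after one year: 2,000 × (1 + 0.116/12)^12 = 2,000 × 1.122370 = $2,244.74.
Effective rate on net proceeds: 2,244.74 / 1,985 − 1 = 0.130852 = 13.085%.

13.085%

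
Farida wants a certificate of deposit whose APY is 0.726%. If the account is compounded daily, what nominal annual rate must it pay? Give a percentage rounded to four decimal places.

0.7234%

(1 + r/365)^365 − 1 = 0.00726, so 1 + r/365 = 1.00726^(1/365).
r/365 = 0.000020, so r = 0.007234 = 0.7234%.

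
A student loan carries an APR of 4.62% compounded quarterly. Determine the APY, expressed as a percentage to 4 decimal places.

EAR = (1 + 0.0462/4)^4 − 1.
= (1 + 0.011550)^4 − 1 = 1.047007 − 1 = 4.7007%.

4.7007%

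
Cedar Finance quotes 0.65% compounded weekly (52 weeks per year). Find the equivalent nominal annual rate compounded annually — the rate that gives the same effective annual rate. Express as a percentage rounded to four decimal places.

EAR = (1 + 0.0065/52)^52 − 1 = 0.006521.
Compounded annually, the equivalent nominal rate is the EAR itself: 0.6521%.

0.6521%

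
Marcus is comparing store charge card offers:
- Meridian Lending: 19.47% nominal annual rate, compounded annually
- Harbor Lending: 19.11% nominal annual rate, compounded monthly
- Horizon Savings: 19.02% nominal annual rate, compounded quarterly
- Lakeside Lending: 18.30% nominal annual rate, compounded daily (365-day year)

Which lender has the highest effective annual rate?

Harbor Lending

Meridian Lending: compounded annually, EAR = 19.470%
Harbor Lending: (1 + 0.1911/12)^12 − 1 = 20.876%
Horizon Savings: (1 + 0.1902/4)^4 − 1 = 20.420%
Lakeside Lending: (1 + 0.1830/365)^365 − 1 = 20.076%
The highest effective annual rate is Harbor Lending at 20.876%.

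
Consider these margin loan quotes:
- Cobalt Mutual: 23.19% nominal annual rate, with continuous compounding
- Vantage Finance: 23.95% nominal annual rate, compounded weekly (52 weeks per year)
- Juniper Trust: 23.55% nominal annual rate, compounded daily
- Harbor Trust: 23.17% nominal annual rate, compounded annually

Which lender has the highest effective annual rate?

Cobalt Mutual: e^0.2319 − 1 = 26.099%
Vantage Finance: (1 + 0.2395/52)^52 − 1 = 26.992%
Juniper Trust: (1 + 0.2355/365)^365 − 1 = 26.545%
Harbor Trust: compounded annually, EAR = 23.170%
The highest effective annual rate is Vantage Finance at 26.992%.

Vantage Finance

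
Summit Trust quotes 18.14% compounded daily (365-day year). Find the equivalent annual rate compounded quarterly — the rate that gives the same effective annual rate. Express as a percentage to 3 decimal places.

EAR = (1 + 0.1814/365)^365 − 1 = 0.198841.
Solve (1 + r/4)^4 = 1.198841: r/4 = 1.198841^(1/4) − 1 = 0.046382, so r = 0.185529 = 18.553%.

18.553%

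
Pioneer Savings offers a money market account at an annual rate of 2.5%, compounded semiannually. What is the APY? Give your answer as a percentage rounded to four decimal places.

2.5156%

EAR = (1 + 0.025/2)^2 − 1.
= (1 + 0.012500)^2 − 1 = 1.025156 − 1 = 2.5156%.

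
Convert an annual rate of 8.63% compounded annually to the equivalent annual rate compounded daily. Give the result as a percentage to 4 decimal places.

Compounded annually, EAR = nominal = 0.086300.
Solve (1 + r/365)^365 = 1.086300: r/365 = 1.086300^(1/365) − 1 = 0.000227, so r = 0.082787 = 8.2787%.

8.2787%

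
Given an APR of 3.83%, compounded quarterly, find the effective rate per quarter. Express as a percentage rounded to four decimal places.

With a nominal annual rate compounded quarterly, the periodic rate is the nominal rate divided by 4.
i = 0.0383 / 4 = 0.0095750 = 0.9575%.

0.9575%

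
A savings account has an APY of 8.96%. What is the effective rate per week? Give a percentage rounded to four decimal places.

0.1652%

The per-week rate i satisfies (1 + i)^52 = 1 + 0.0896.
i = 1.0896^(1/52) − 1 = 0.0016516 = 0.1652%.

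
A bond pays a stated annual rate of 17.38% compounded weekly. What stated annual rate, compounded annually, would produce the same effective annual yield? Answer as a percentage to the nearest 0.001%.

18.947%

EAR = (1 + 0.1738/52)^52 − 1 = 0.189473.
Compounded annually, the equivalent nominal rate is the EAR itself: 18.947%.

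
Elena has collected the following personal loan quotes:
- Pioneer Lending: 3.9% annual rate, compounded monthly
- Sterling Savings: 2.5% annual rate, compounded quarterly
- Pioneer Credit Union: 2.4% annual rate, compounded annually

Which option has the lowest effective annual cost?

Pioneer Credit Union

Pioneer Lending: (1 + 0.039/12)^12 − 1 = 3.970%
Sterling Savings: (1 + 0.025/4)^4 − 1 = 2.524%
Pioneer Credit Union: compounded annually, EAR = 2.400%
The lowest effective annual rate is Pioneer Credit Union at 2.400%.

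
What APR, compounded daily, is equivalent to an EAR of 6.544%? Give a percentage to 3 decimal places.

(1 + r/365)^365 − 1 = 0.06544, so 1 + r/365 = 1.06544^(1/365).
r/365 = 0.000174, so r = 0.063393 = 6.339%.

6.339%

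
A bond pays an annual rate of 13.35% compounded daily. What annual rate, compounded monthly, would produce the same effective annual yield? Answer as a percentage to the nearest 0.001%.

EAR = (1 + 0.1335/365)^365 − 1 = 0.142793.
Solve (1 + r/12)^12 = 1.142793: r/12 = 1.142793^(1/12) − 1 = 0.011185, so r = 0.134221 = 13.422%.

13.422%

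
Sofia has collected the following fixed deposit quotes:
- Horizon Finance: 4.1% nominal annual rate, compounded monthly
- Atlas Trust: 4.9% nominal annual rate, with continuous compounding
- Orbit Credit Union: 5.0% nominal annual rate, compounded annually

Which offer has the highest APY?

Horizon Finance: (1 + 0.041/12)^12 − 1 = 4.178%
Atlas Trust: e^0.049 − 1 = 5.022%
Orbit Credit Union: compounded annually, EAR = 5.000%
The highest effective annual rate is Atlas Trust at 5.022%.

Atlas Trust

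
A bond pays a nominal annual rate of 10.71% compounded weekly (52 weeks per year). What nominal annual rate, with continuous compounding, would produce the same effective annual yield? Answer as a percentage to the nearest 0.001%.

10.699%

EAR = (1 + 0.1071/52)^52 − 1 = 0.112923.
Equivalent continuous rate: r = ln(1 + 0.112923) = 0.106990 = 10.699%.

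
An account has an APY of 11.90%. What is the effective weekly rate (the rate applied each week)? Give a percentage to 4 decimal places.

The per-week rate i satisfies (1 + i)^52 = 1 + 0.1190.
i = 1.1190^(1/52) − 1 = 0.0021646 = 0.2165%.

0.2165%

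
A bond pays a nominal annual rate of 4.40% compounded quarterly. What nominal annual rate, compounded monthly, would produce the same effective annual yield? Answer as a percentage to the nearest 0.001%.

EAR = (1 + 0.0440/4)^4 − 1 = 0.044731.
Solve (1 + r/12)^12 = 1.044731: r/12 = 1.044731^(1/12) − 1 = 0.003653, so r = 0.043840 = 4.384%.

4.384%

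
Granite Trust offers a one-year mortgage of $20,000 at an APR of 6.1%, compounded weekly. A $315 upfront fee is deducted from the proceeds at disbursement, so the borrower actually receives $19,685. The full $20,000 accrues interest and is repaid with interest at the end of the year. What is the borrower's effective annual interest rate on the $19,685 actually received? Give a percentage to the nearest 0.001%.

Amount owed after one year: 20,000 × (1 + 0.061/52)^52 = 20,000 × 1.062861 = $21,257.22.
Effective rate on net proceeds: 21,257.22 / 19,685 − 1 = 0.079869 = 7.987%.

7.987%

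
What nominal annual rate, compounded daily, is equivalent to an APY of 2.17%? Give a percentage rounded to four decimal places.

(1 + r/365)^365 − 1 = 0.0217, so 1 + r/365 = 1.0217^(1/365).
r/365 = 0.000059, so r = 0.021469 = 2.1469%.

2.1469%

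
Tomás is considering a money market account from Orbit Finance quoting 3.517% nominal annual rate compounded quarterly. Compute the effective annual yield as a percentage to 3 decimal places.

3.564%

EAR = (1 + 0.03517/4)^4 − 1.
= (1 + 0.008792)^4 − 1 = 1.035637 − 1 = 3.564%.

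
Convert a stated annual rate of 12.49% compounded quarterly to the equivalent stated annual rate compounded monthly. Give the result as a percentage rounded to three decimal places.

EAR = (1 + 0.1249/4)^4 − 1 = 0.130873.
Solve (1 + r/12)^12 = 1.130873: r/12 = 1.130873^(1/12) − 1 = 0.010302, so r = 0.123622 = 12.362%.

12.362%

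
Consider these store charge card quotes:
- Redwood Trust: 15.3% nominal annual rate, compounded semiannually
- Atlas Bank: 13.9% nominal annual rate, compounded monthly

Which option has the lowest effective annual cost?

Redwood Trust: (1 + 0.153/2)^2 − 1 = 15.885%
Atlas Bank: (1 + 0.139/12)^12 − 1 = 14.821%
The lowest effective annual rate is Atlas Bank at 14.821%.

Atlas Bank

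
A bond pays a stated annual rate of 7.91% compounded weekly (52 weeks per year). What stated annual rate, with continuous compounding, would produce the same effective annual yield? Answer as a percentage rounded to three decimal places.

7.904%

EAR = (1 + 0.0791/52)^52 − 1 = 0.082248.
Equivalent continuous rate: r = ln(1 + 0.082248) = 0.079040 = 7.904%.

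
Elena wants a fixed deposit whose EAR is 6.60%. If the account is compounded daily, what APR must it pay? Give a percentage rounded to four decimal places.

(1 + r/365)^365 − 1 = 0.0660, so 1 + r/365 = 1.0660^(1/365).
r/365 = 0.000175, so r = 0.063919 = 6.3919%.

6.3919%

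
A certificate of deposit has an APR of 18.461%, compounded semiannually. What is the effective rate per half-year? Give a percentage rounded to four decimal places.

With a nominal annual rate compounded semiannually, the periodic rate is the nominal rate divided by 2.
i = 0.18461 / 2 = 0.0923050 = 9.2305%.

9.2305%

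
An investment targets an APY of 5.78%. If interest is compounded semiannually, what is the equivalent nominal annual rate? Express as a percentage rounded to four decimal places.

5.6988%

(1 + r/2)^2 − 1 = 0.0578, so 1 + r/2 = 1.0578^(1/2).
r/2 = 0.028494, so r = 0.056988 = 5.6988%.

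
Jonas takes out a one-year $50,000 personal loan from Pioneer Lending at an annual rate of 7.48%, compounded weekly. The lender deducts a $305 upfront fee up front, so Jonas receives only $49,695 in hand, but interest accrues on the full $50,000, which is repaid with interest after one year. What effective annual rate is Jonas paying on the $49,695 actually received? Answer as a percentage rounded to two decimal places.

8.42%

Amount owed after one year: 50,000 × (1 + 0.0748/52)^52 = 50,000 × 1.077611 = $53,880.53.
Effective rate on net proceeds: 53,880.53 / 49,695 − 1 = 0.084224 = 8.42%.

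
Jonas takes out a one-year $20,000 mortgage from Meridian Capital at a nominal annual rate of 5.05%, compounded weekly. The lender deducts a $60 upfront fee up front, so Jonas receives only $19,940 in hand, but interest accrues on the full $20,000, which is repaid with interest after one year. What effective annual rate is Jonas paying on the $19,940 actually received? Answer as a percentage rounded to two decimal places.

5.49%

Amount owed after one year: 20,000 × (1 + 0.0505/52)^52 = 20,000 × 1.051771 = $21,035.42.
Effective rate on net proceeds: 21,035.42 / 19,940 − 1 = 0.054936 = 5.49%.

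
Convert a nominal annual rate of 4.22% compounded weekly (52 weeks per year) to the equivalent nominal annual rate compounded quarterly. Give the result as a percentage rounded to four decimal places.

EAR = (1 + 0.0422/52)^52 − 1 = 0.043085.
Solve (1 + r/4)^4 = 1.043085: r/4 = 1.043085^(1/4) − 1 = 0.010602, so r = 0.042406 = 4.2406%.

4.2406%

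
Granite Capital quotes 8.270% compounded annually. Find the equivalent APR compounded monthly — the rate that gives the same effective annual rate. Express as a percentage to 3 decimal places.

7.972%

Compounded annually, EAR = nominal = 0.082700.
Solve (1 + r/12)^12 = 1.082700: r/12 = 1.082700^(1/12) − 1 = 0.006643, so r = 0.079722 = 7.972%.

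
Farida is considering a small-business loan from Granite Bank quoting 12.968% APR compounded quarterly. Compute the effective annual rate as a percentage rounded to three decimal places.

13.612%

EAR = (1 + 0.12968/4)^4 − 1.
= (1 + 0.032420)^4 − 1 = 1.136124 − 1 = 13.612%.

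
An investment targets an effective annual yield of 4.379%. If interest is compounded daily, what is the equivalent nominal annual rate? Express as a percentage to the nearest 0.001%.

4.286%

(1 + r/365)^365 − 1 = 0.04379, so 1 + r/365 = 1.04379^(1/365).
r/365 = 0.000117, so r = 0.042861 = 4.286%.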